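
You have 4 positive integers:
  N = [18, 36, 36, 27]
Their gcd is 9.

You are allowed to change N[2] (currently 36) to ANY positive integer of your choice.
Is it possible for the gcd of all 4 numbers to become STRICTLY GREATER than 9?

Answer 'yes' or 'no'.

Current gcd = 9
gcd of all OTHER numbers (without N[2]=36): gcd([18, 36, 27]) = 9
The new gcd after any change is gcd(9, new_value).
This can be at most 9.
Since 9 = old gcd 9, the gcd can only stay the same or decrease.

Answer: no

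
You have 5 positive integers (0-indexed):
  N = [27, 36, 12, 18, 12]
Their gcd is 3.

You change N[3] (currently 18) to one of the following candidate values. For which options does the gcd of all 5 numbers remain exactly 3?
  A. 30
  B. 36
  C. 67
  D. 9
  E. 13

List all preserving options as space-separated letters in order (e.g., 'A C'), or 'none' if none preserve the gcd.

Old gcd = 3; gcd of others (without N[3]) = 3
New gcd for candidate v: gcd(3, v). Preserves old gcd iff gcd(3, v) = 3.
  Option A: v=30, gcd(3,30)=3 -> preserves
  Option B: v=36, gcd(3,36)=3 -> preserves
  Option C: v=67, gcd(3,67)=1 -> changes
  Option D: v=9, gcd(3,9)=3 -> preserves
  Option E: v=13, gcd(3,13)=1 -> changes

Answer: A B D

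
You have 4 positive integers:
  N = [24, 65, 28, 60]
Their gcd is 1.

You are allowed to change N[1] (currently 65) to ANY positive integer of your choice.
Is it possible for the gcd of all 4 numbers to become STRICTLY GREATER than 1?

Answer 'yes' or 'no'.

Current gcd = 1
gcd of all OTHER numbers (without N[1]=65): gcd([24, 28, 60]) = 4
The new gcd after any change is gcd(4, new_value).
This can be at most 4.
Since 4 > old gcd 1, the gcd CAN increase (e.g., set N[1] = 4).

Answer: yes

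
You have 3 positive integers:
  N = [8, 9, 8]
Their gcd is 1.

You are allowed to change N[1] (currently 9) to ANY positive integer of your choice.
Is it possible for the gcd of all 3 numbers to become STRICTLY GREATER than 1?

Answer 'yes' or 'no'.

Current gcd = 1
gcd of all OTHER numbers (without N[1]=9): gcd([8, 8]) = 8
The new gcd after any change is gcd(8, new_value).
This can be at most 8.
Since 8 > old gcd 1, the gcd CAN increase (e.g., set N[1] = 8).

Answer: yes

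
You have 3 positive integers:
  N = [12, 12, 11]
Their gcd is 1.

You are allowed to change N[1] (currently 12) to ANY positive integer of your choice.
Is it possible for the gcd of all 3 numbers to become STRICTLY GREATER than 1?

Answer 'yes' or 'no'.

Current gcd = 1
gcd of all OTHER numbers (without N[1]=12): gcd([12, 11]) = 1
The new gcd after any change is gcd(1, new_value).
This can be at most 1.
Since 1 = old gcd 1, the gcd can only stay the same or decrease.

Answer: no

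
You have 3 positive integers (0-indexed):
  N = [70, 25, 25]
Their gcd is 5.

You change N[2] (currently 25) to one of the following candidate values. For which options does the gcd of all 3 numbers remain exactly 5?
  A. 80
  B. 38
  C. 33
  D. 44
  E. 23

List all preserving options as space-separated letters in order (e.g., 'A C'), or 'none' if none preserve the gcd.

Old gcd = 5; gcd of others (without N[2]) = 5
New gcd for candidate v: gcd(5, v). Preserves old gcd iff gcd(5, v) = 5.
  Option A: v=80, gcd(5,80)=5 -> preserves
  Option B: v=38, gcd(5,38)=1 -> changes
  Option C: v=33, gcd(5,33)=1 -> changes
  Option D: v=44, gcd(5,44)=1 -> changes
  Option E: v=23, gcd(5,23)=1 -> changes

Answer: A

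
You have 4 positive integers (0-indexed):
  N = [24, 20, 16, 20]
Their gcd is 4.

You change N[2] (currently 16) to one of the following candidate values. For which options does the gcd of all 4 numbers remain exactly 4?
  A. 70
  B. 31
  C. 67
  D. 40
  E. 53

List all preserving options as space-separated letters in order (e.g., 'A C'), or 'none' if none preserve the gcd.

Old gcd = 4; gcd of others (without N[2]) = 4
New gcd for candidate v: gcd(4, v). Preserves old gcd iff gcd(4, v) = 4.
  Option A: v=70, gcd(4,70)=2 -> changes
  Option B: v=31, gcd(4,31)=1 -> changes
  Option C: v=67, gcd(4,67)=1 -> changes
  Option D: v=40, gcd(4,40)=4 -> preserves
  Option E: v=53, gcd(4,53)=1 -> changes

Answer: D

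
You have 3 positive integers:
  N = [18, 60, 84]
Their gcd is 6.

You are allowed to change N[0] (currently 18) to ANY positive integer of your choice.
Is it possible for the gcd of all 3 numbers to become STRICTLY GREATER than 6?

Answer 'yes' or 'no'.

Current gcd = 6
gcd of all OTHER numbers (without N[0]=18): gcd([60, 84]) = 12
The new gcd after any change is gcd(12, new_value).
This can be at most 12.
Since 12 > old gcd 6, the gcd CAN increase (e.g., set N[0] = 12).

Answer: yes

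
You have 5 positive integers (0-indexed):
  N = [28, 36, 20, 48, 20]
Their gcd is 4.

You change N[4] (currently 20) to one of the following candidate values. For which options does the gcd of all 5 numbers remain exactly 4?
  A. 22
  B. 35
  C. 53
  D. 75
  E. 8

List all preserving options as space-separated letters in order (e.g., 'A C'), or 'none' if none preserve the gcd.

Answer: E

Derivation:
Old gcd = 4; gcd of others (without N[4]) = 4
New gcd for candidate v: gcd(4, v). Preserves old gcd iff gcd(4, v) = 4.
  Option A: v=22, gcd(4,22)=2 -> changes
  Option B: v=35, gcd(4,35)=1 -> changes
  Option C: v=53, gcd(4,53)=1 -> changes
  Option D: v=75, gcd(4,75)=1 -> changes
  Option E: v=8, gcd(4,8)=4 -> preserves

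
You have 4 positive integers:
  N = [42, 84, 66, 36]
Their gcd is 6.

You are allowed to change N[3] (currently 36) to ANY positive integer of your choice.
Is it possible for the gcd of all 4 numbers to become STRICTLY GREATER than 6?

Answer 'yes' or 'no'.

Answer: no

Derivation:
Current gcd = 6
gcd of all OTHER numbers (without N[3]=36): gcd([42, 84, 66]) = 6
The new gcd after any change is gcd(6, new_value).
This can be at most 6.
Since 6 = old gcd 6, the gcd can only stay the same or decrease.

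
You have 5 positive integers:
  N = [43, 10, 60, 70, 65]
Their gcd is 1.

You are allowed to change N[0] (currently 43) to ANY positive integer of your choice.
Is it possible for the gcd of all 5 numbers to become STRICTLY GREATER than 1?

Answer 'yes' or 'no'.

Answer: yes

Derivation:
Current gcd = 1
gcd of all OTHER numbers (without N[0]=43): gcd([10, 60, 70, 65]) = 5
The new gcd after any change is gcd(5, new_value).
This can be at most 5.
Since 5 > old gcd 1, the gcd CAN increase (e.g., set N[0] = 5).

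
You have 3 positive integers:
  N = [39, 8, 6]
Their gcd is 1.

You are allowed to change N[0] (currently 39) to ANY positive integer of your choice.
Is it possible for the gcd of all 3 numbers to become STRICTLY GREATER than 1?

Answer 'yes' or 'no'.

Current gcd = 1
gcd of all OTHER numbers (without N[0]=39): gcd([8, 6]) = 2
The new gcd after any change is gcd(2, new_value).
This can be at most 2.
Since 2 > old gcd 1, the gcd CAN increase (e.g., set N[0] = 2).

Answer: yes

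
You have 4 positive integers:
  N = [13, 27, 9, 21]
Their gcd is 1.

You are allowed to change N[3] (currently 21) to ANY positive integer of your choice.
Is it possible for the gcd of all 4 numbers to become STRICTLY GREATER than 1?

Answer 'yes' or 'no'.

Answer: no

Derivation:
Current gcd = 1
gcd of all OTHER numbers (without N[3]=21): gcd([13, 27, 9]) = 1
The new gcd after any change is gcd(1, new_value).
This can be at most 1.
Since 1 = old gcd 1, the gcd can only stay the same or decrease.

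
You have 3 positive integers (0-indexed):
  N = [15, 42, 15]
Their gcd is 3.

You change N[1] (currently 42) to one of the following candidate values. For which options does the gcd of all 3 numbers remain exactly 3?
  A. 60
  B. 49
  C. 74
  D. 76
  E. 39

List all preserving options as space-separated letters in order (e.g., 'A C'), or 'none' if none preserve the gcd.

Old gcd = 3; gcd of others (without N[1]) = 15
New gcd for candidate v: gcd(15, v). Preserves old gcd iff gcd(15, v) = 3.
  Option A: v=60, gcd(15,60)=15 -> changes
  Option B: v=49, gcd(15,49)=1 -> changes
  Option C: v=74, gcd(15,74)=1 -> changes
  Option D: v=76, gcd(15,76)=1 -> changes
  Option E: v=39, gcd(15,39)=3 -> preserves

Answer: E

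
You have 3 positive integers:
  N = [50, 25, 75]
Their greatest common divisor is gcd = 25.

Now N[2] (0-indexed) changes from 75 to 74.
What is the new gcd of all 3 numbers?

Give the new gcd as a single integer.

Answer: 1

Derivation:
Numbers: [50, 25, 75], gcd = 25
Change: index 2, 75 -> 74
gcd of the OTHER numbers (without index 2): gcd([50, 25]) = 25
New gcd = gcd(g_others, new_val) = gcd(25, 74) = 1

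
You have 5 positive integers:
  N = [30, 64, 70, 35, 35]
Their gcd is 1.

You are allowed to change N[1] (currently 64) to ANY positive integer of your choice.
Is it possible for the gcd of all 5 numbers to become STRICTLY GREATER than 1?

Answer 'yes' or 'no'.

Answer: yes

Derivation:
Current gcd = 1
gcd of all OTHER numbers (without N[1]=64): gcd([30, 70, 35, 35]) = 5
The new gcd after any change is gcd(5, new_value).
This can be at most 5.
Since 5 > old gcd 1, the gcd CAN increase (e.g., set N[1] = 5).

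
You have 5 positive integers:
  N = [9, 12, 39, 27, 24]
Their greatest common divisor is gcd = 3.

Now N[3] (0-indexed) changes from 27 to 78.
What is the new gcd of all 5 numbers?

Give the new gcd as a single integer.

Answer: 3

Derivation:
Numbers: [9, 12, 39, 27, 24], gcd = 3
Change: index 3, 27 -> 78
gcd of the OTHER numbers (without index 3): gcd([9, 12, 39, 24]) = 3
New gcd = gcd(g_others, new_val) = gcd(3, 78) = 3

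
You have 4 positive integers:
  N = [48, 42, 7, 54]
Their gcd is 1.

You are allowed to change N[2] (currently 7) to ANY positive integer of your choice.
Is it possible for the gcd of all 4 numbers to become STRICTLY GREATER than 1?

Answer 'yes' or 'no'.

Answer: yes

Derivation:
Current gcd = 1
gcd of all OTHER numbers (without N[2]=7): gcd([48, 42, 54]) = 6
The new gcd after any change is gcd(6, new_value).
This can be at most 6.
Since 6 > old gcd 1, the gcd CAN increase (e.g., set N[2] = 6).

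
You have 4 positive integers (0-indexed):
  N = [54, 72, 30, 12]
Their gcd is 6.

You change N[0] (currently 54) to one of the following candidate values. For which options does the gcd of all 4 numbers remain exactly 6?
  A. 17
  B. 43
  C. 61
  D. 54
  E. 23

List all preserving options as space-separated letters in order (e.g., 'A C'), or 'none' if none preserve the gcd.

Answer: D

Derivation:
Old gcd = 6; gcd of others (without N[0]) = 6
New gcd for candidate v: gcd(6, v). Preserves old gcd iff gcd(6, v) = 6.
  Option A: v=17, gcd(6,17)=1 -> changes
  Option B: v=43, gcd(6,43)=1 -> changes
  Option C: v=61, gcd(6,61)=1 -> changes
  Option D: v=54, gcd(6,54)=6 -> preserves
  Option E: v=23, gcd(6,23)=1 -> changes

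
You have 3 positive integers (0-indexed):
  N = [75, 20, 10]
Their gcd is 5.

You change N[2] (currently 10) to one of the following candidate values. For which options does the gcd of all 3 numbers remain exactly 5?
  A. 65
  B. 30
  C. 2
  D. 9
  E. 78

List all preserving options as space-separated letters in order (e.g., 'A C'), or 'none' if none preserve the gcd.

Old gcd = 5; gcd of others (without N[2]) = 5
New gcd for candidate v: gcd(5, v). Preserves old gcd iff gcd(5, v) = 5.
  Option A: v=65, gcd(5,65)=5 -> preserves
  Option B: v=30, gcd(5,30)=5 -> preserves
  Option C: v=2, gcd(5,2)=1 -> changes
  Option D: v=9, gcd(5,9)=1 -> changes
  Option E: v=78, gcd(5,78)=1 -> changes

Answer: A B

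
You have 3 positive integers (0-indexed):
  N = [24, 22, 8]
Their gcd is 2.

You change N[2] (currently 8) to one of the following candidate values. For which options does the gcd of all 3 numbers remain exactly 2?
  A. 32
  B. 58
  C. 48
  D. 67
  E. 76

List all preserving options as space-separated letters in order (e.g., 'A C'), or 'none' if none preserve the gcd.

Old gcd = 2; gcd of others (without N[2]) = 2
New gcd for candidate v: gcd(2, v). Preserves old gcd iff gcd(2, v) = 2.
  Option A: v=32, gcd(2,32)=2 -> preserves
  Option B: v=58, gcd(2,58)=2 -> preserves
  Option C: v=48, gcd(2,48)=2 -> preserves
  Option D: v=67, gcd(2,67)=1 -> changes
  Option E: v=76, gcd(2,76)=2 -> preserves

Answer: A B C E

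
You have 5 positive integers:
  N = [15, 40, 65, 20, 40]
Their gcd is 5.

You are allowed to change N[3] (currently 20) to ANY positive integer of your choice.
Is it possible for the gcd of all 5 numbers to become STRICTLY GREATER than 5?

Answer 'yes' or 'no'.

Current gcd = 5
gcd of all OTHER numbers (without N[3]=20): gcd([15, 40, 65, 40]) = 5
The new gcd after any change is gcd(5, new_value).
This can be at most 5.
Since 5 = old gcd 5, the gcd can only stay the same or decrease.

Answer: no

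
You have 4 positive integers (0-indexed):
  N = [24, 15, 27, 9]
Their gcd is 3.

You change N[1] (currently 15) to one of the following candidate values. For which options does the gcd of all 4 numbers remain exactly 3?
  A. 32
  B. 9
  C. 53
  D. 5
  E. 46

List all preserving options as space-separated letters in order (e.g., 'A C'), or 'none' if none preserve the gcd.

Answer: B

Derivation:
Old gcd = 3; gcd of others (without N[1]) = 3
New gcd for candidate v: gcd(3, v). Preserves old gcd iff gcd(3, v) = 3.
  Option A: v=32, gcd(3,32)=1 -> changes
  Option B: v=9, gcd(3,9)=3 -> preserves
  Option C: v=53, gcd(3,53)=1 -> changes
  Option D: v=5, gcd(3,5)=1 -> changes
  Option E: v=46, gcd(3,46)=1 -> changes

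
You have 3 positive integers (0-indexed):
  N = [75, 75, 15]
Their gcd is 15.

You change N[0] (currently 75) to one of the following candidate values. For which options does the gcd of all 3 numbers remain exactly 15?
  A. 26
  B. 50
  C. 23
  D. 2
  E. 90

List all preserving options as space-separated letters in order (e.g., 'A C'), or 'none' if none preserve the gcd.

Old gcd = 15; gcd of others (without N[0]) = 15
New gcd for candidate v: gcd(15, v). Preserves old gcd iff gcd(15, v) = 15.
  Option A: v=26, gcd(15,26)=1 -> changes
  Option B: v=50, gcd(15,50)=5 -> changes
  Option C: v=23, gcd(15,23)=1 -> changes
  Option D: v=2, gcd(15,2)=1 -> changes
  Option E: v=90, gcd(15,90)=15 -> preserves

Answer: E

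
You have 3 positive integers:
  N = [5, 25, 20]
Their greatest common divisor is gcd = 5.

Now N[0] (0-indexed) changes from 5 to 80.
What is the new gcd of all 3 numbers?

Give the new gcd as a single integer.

Numbers: [5, 25, 20], gcd = 5
Change: index 0, 5 -> 80
gcd of the OTHER numbers (without index 0): gcd([25, 20]) = 5
New gcd = gcd(g_others, new_val) = gcd(5, 80) = 5

Answer: 5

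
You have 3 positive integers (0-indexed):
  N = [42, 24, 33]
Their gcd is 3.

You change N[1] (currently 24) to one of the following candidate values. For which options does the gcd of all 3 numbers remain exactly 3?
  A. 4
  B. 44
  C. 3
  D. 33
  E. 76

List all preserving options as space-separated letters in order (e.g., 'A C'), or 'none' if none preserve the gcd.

Old gcd = 3; gcd of others (without N[1]) = 3
New gcd for candidate v: gcd(3, v). Preserves old gcd iff gcd(3, v) = 3.
  Option A: v=4, gcd(3,4)=1 -> changes
  Option B: v=44, gcd(3,44)=1 -> changes
  Option C: v=3, gcd(3,3)=3 -> preserves
  Option D: v=33, gcd(3,33)=3 -> preserves
  Option E: v=76, gcd(3,76)=1 -> changes

Answer: C D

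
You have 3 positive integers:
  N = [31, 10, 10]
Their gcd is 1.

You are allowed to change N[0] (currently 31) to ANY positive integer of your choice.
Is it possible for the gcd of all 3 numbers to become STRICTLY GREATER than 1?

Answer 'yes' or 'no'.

Current gcd = 1
gcd of all OTHER numbers (without N[0]=31): gcd([10, 10]) = 10
The new gcd after any change is gcd(10, new_value).
This can be at most 10.
Since 10 > old gcd 1, the gcd CAN increase (e.g., set N[0] = 10).

Answer: yes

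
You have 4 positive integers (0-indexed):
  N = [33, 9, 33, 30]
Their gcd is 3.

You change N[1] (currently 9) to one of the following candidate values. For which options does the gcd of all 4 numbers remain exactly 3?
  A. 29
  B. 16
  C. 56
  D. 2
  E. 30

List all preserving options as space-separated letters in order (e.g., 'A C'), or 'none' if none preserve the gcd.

Answer: E

Derivation:
Old gcd = 3; gcd of others (without N[1]) = 3
New gcd for candidate v: gcd(3, v). Preserves old gcd iff gcd(3, v) = 3.
  Option A: v=29, gcd(3,29)=1 -> changes
  Option B: v=16, gcd(3,16)=1 -> changes
  Option C: v=56, gcd(3,56)=1 -> changes
  Option D: v=2, gcd(3,2)=1 -> changes
  Option E: v=30, gcd(3,30)=3 -> preserves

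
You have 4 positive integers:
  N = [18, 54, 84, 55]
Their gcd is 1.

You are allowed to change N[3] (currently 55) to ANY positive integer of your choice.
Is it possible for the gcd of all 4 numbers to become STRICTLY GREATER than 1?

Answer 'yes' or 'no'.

Current gcd = 1
gcd of all OTHER numbers (without N[3]=55): gcd([18, 54, 84]) = 6
The new gcd after any change is gcd(6, new_value).
This can be at most 6.
Since 6 > old gcd 1, the gcd CAN increase (e.g., set N[3] = 6).

Answer: yes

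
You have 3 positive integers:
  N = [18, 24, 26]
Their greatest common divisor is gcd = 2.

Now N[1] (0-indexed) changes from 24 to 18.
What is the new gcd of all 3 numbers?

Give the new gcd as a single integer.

Numbers: [18, 24, 26], gcd = 2
Change: index 1, 24 -> 18
gcd of the OTHER numbers (without index 1): gcd([18, 26]) = 2
New gcd = gcd(g_others, new_val) = gcd(2, 18) = 2

Answer: 2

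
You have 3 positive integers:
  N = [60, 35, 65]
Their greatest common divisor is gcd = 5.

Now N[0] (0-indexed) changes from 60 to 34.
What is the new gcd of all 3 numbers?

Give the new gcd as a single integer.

Answer: 1

Derivation:
Numbers: [60, 35, 65], gcd = 5
Change: index 0, 60 -> 34
gcd of the OTHER numbers (without index 0): gcd([35, 65]) = 5
New gcd = gcd(g_others, new_val) = gcd(5, 34) = 1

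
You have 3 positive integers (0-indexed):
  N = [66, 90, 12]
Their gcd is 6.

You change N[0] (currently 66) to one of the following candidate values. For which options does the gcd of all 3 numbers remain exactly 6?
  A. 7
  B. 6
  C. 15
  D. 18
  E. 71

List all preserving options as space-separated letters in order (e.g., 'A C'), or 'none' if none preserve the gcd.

Old gcd = 6; gcd of others (without N[0]) = 6
New gcd for candidate v: gcd(6, v). Preserves old gcd iff gcd(6, v) = 6.
  Option A: v=7, gcd(6,7)=1 -> changes
  Option B: v=6, gcd(6,6)=6 -> preserves
  Option C: v=15, gcd(6,15)=3 -> changes
  Option D: v=18, gcd(6,18)=6 -> preserves
  Option E: v=71, gcd(6,71)=1 -> changes

Answer: B D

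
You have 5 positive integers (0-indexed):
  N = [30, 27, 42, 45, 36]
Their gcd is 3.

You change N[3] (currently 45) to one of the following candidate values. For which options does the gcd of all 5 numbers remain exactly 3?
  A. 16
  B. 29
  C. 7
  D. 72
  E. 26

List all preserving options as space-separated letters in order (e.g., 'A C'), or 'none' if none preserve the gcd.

Old gcd = 3; gcd of others (without N[3]) = 3
New gcd for candidate v: gcd(3, v). Preserves old gcd iff gcd(3, v) = 3.
  Option A: v=16, gcd(3,16)=1 -> changes
  Option B: v=29, gcd(3,29)=1 -> changes
  Option C: v=7, gcd(3,7)=1 -> changes
  Option D: v=72, gcd(3,72)=3 -> preserves
  Option E: v=26, gcd(3,26)=1 -> changes

Answer: D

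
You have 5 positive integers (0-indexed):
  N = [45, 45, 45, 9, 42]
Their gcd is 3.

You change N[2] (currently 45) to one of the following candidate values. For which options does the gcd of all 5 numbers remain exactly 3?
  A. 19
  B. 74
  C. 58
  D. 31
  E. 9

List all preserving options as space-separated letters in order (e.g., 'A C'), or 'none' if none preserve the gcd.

Answer: E

Derivation:
Old gcd = 3; gcd of others (without N[2]) = 3
New gcd for candidate v: gcd(3, v). Preserves old gcd iff gcd(3, v) = 3.
  Option A: v=19, gcd(3,19)=1 -> changes
  Option B: v=74, gcd(3,74)=1 -> changes
  Option C: v=58, gcd(3,58)=1 -> changes
  Option D: v=31, gcd(3,31)=1 -> changes
  Option E: v=9, gcd(3,9)=3 -> preserves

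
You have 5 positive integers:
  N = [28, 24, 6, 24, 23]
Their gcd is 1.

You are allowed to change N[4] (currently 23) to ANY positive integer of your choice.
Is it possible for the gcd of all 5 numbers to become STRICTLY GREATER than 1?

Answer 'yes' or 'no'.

Answer: yes

Derivation:
Current gcd = 1
gcd of all OTHER numbers (without N[4]=23): gcd([28, 24, 6, 24]) = 2
The new gcd after any change is gcd(2, new_value).
This can be at most 2.
Since 2 > old gcd 1, the gcd CAN increase (e.g., set N[4] = 2).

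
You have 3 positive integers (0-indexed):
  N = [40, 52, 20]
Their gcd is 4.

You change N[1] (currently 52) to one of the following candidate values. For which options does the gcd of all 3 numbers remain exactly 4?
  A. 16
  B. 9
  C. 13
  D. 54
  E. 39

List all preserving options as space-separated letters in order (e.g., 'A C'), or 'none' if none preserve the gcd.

Answer: A

Derivation:
Old gcd = 4; gcd of others (without N[1]) = 20
New gcd for candidate v: gcd(20, v). Preserves old gcd iff gcd(20, v) = 4.
  Option A: v=16, gcd(20,16)=4 -> preserves
  Option B: v=9, gcd(20,9)=1 -> changes
  Option C: v=13, gcd(20,13)=1 -> changes
  Option D: v=54, gcd(20,54)=2 -> changes
  Option E: v=39, gcd(20,39)=1 -> changes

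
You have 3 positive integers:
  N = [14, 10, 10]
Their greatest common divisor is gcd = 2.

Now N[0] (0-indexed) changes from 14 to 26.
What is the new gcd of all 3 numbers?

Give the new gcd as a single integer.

Numbers: [14, 10, 10], gcd = 2
Change: index 0, 14 -> 26
gcd of the OTHER numbers (without index 0): gcd([10, 10]) = 10
New gcd = gcd(g_others, new_val) = gcd(10, 26) = 2

Answer: 2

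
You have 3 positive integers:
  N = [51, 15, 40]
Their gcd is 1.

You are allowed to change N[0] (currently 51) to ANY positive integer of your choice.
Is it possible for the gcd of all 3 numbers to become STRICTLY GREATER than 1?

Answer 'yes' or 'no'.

Current gcd = 1
gcd of all OTHER numbers (without N[0]=51): gcd([15, 40]) = 5
The new gcd after any change is gcd(5, new_value).
This can be at most 5.
Since 5 > old gcd 1, the gcd CAN increase (e.g., set N[0] = 5).

Answer: yes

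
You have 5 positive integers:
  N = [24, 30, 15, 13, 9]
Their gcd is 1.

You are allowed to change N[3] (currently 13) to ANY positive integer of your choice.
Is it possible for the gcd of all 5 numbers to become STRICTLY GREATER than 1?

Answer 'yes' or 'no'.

Current gcd = 1
gcd of all OTHER numbers (without N[3]=13): gcd([24, 30, 15, 9]) = 3
The new gcd after any change is gcd(3, new_value).
This can be at most 3.
Since 3 > old gcd 1, the gcd CAN increase (e.g., set N[3] = 3).

Answer: yes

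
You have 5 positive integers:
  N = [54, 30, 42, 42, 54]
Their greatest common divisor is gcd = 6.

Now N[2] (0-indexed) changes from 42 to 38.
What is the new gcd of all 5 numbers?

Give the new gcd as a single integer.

Numbers: [54, 30, 42, 42, 54], gcd = 6
Change: index 2, 42 -> 38
gcd of the OTHER numbers (without index 2): gcd([54, 30, 42, 54]) = 6
New gcd = gcd(g_others, new_val) = gcd(6, 38) = 2

Answer: 2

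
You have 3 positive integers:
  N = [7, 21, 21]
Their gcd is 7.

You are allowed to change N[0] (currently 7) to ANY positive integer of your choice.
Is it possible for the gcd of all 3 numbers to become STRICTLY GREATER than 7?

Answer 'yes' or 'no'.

Answer: yes

Derivation:
Current gcd = 7
gcd of all OTHER numbers (without N[0]=7): gcd([21, 21]) = 21
The new gcd after any change is gcd(21, new_value).
This can be at most 21.
Since 21 > old gcd 7, the gcd CAN increase (e.g., set N[0] = 21).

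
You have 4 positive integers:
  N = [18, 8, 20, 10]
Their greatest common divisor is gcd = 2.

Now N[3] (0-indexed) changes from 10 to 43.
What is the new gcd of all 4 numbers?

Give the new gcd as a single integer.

Numbers: [18, 8, 20, 10], gcd = 2
Change: index 3, 10 -> 43
gcd of the OTHER numbers (without index 3): gcd([18, 8, 20]) = 2
New gcd = gcd(g_others, new_val) = gcd(2, 43) = 1

Answer: 1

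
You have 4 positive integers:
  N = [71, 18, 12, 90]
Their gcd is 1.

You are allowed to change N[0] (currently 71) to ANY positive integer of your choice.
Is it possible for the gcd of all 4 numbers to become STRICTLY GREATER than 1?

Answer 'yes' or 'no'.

Answer: yes

Derivation:
Current gcd = 1
gcd of all OTHER numbers (without N[0]=71): gcd([18, 12, 90]) = 6
The new gcd after any change is gcd(6, new_value).
This can be at most 6.
Since 6 > old gcd 1, the gcd CAN increase (e.g., set N[0] = 6).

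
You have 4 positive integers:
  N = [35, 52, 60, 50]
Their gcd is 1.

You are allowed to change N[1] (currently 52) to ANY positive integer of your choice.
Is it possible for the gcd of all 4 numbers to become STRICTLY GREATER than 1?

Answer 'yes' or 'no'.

Current gcd = 1
gcd of all OTHER numbers (without N[1]=52): gcd([35, 60, 50]) = 5
The new gcd after any change is gcd(5, new_value).
This can be at most 5.
Since 5 > old gcd 1, the gcd CAN increase (e.g., set N[1] = 5).

Answer: yes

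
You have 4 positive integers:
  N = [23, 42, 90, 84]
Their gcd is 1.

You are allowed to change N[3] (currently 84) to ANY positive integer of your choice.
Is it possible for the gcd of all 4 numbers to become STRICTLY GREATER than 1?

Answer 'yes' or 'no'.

Answer: no

Derivation:
Current gcd = 1
gcd of all OTHER numbers (without N[3]=84): gcd([23, 42, 90]) = 1
The new gcd after any change is gcd(1, new_value).
This can be at most 1.
Since 1 = old gcd 1, the gcd can only stay the same or decrease.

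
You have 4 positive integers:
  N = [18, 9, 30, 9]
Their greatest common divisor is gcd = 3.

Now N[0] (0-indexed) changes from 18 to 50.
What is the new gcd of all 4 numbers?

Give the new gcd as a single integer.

Numbers: [18, 9, 30, 9], gcd = 3
Change: index 0, 18 -> 50
gcd of the OTHER numbers (without index 0): gcd([9, 30, 9]) = 3
New gcd = gcd(g_others, new_val) = gcd(3, 50) = 1

Answer: 1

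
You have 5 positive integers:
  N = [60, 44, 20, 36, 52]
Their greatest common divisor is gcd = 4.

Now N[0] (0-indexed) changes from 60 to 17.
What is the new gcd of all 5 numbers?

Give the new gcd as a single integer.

Answer: 1

Derivation:
Numbers: [60, 44, 20, 36, 52], gcd = 4
Change: index 0, 60 -> 17
gcd of the OTHER numbers (without index 0): gcd([44, 20, 36, 52]) = 4
New gcd = gcd(g_others, new_val) = gcd(4, 17) = 1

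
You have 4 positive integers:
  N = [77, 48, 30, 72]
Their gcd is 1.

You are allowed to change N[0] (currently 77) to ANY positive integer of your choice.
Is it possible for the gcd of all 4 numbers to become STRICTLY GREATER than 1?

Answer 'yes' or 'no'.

Answer: yes

Derivation:
Current gcd = 1
gcd of all OTHER numbers (without N[0]=77): gcd([48, 30, 72]) = 6
The new gcd after any change is gcd(6, new_value).
This can be at most 6.
Since 6 > old gcd 1, the gcd CAN increase (e.g., set N[0] = 6).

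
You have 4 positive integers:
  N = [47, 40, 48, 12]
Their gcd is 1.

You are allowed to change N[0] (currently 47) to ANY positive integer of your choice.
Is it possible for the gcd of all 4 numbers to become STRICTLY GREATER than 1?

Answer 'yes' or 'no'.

Answer: yes

Derivation:
Current gcd = 1
gcd of all OTHER numbers (without N[0]=47): gcd([40, 48, 12]) = 4
The new gcd after any change is gcd(4, new_value).
This can be at most 4.
Since 4 > old gcd 1, the gcd CAN increase (e.g., set N[0] = 4).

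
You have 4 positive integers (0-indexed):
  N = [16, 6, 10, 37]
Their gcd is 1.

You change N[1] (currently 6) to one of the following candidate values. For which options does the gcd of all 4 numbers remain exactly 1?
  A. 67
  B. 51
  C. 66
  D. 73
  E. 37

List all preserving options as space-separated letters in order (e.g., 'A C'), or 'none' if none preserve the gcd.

Answer: A B C D E

Derivation:
Old gcd = 1; gcd of others (without N[1]) = 1
New gcd for candidate v: gcd(1, v). Preserves old gcd iff gcd(1, v) = 1.
  Option A: v=67, gcd(1,67)=1 -> preserves
  Option B: v=51, gcd(1,51)=1 -> preserves
  Option C: v=66, gcd(1,66)=1 -> preserves
  Option D: v=73, gcd(1,73)=1 -> preserves
  Option E: v=37, gcd(1,37)=1 -> preserves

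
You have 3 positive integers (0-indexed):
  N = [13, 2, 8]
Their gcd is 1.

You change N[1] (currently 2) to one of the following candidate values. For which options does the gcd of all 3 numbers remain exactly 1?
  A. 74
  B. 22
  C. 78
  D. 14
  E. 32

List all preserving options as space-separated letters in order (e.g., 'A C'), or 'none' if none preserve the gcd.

Answer: A B C D E

Derivation:
Old gcd = 1; gcd of others (without N[1]) = 1
New gcd for candidate v: gcd(1, v). Preserves old gcd iff gcd(1, v) = 1.
  Option A: v=74, gcd(1,74)=1 -> preserves
  Option B: v=22, gcd(1,22)=1 -> preserves
  Option C: v=78, gcd(1,78)=1 -> preserves
  Option D: v=14, gcd(1,14)=1 -> preserves
  Option E: v=32, gcd(1,32)=1 -> preserves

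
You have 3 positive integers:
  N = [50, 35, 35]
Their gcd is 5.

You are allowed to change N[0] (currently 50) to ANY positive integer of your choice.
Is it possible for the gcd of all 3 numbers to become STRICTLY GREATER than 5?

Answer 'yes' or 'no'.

Answer: yes

Derivation:
Current gcd = 5
gcd of all OTHER numbers (without N[0]=50): gcd([35, 35]) = 35
The new gcd after any change is gcd(35, new_value).
This can be at most 35.
Since 35 > old gcd 5, the gcd CAN increase (e.g., set N[0] = 35).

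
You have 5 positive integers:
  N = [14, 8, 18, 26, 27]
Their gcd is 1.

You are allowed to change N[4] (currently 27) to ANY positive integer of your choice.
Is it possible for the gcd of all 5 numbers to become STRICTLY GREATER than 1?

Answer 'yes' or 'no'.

Current gcd = 1
gcd of all OTHER numbers (without N[4]=27): gcd([14, 8, 18, 26]) = 2
The new gcd after any change is gcd(2, new_value).
This can be at most 2.
Since 2 > old gcd 1, the gcd CAN increase (e.g., set N[4] = 2).

Answer: yes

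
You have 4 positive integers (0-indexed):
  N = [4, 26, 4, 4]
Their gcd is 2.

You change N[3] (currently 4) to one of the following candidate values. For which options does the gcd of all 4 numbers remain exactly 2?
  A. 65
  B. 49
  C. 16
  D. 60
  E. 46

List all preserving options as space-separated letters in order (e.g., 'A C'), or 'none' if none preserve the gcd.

Old gcd = 2; gcd of others (without N[3]) = 2
New gcd for candidate v: gcd(2, v). Preserves old gcd iff gcd(2, v) = 2.
  Option A: v=65, gcd(2,65)=1 -> changes
  Option B: v=49, gcd(2,49)=1 -> changes
  Option C: v=16, gcd(2,16)=2 -> preserves
  Option D: v=60, gcd(2,60)=2 -> preserves
  Option E: v=46, gcd(2,46)=2 -> preserves

Answer: C D E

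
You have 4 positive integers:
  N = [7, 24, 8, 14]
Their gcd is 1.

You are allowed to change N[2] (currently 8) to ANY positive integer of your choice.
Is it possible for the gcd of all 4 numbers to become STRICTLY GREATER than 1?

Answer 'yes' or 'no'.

Answer: no

Derivation:
Current gcd = 1
gcd of all OTHER numbers (without N[2]=8): gcd([7, 24, 14]) = 1
The new gcd after any change is gcd(1, new_value).
This can be at most 1.
Since 1 = old gcd 1, the gcd can only stay the same or decrease.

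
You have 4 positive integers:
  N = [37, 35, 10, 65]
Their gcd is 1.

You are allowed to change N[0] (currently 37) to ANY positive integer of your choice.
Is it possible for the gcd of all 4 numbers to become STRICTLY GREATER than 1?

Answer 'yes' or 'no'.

Answer: yes

Derivation:
Current gcd = 1
gcd of all OTHER numbers (without N[0]=37): gcd([35, 10, 65]) = 5
The new gcd after any change is gcd(5, new_value).
This can be at most 5.
Since 5 > old gcd 1, the gcd CAN increase (e.g., set N[0] = 5).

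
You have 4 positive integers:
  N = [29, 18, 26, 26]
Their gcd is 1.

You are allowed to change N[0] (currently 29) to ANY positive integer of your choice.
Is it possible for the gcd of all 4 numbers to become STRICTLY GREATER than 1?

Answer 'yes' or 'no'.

Answer: yes

Derivation:
Current gcd = 1
gcd of all OTHER numbers (without N[0]=29): gcd([18, 26, 26]) = 2
The new gcd after any change is gcd(2, new_value).
This can be at most 2.
Since 2 > old gcd 1, the gcd CAN increase (e.g., set N[0] = 2).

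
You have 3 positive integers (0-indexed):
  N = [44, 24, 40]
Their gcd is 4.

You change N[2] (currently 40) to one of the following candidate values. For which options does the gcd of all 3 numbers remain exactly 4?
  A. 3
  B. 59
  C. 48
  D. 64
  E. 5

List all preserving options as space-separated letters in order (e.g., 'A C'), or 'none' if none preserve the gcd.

Answer: C D

Derivation:
Old gcd = 4; gcd of others (without N[2]) = 4
New gcd for candidate v: gcd(4, v). Preserves old gcd iff gcd(4, v) = 4.
  Option A: v=3, gcd(4,3)=1 -> changes
  Option B: v=59, gcd(4,59)=1 -> changes
  Option C: v=48, gcd(4,48)=4 -> preserves
  Option D: v=64, gcd(4,64)=4 -> preserves
  Option E: v=5, gcd(4,5)=1 -> changes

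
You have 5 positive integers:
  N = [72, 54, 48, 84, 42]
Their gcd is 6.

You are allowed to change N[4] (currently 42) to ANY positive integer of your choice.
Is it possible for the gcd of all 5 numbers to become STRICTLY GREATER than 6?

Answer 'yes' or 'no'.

Answer: no

Derivation:
Current gcd = 6
gcd of all OTHER numbers (without N[4]=42): gcd([72, 54, 48, 84]) = 6
The new gcd after any change is gcd(6, new_value).
This can be at most 6.
Since 6 = old gcd 6, the gcd can only stay the same or decrease.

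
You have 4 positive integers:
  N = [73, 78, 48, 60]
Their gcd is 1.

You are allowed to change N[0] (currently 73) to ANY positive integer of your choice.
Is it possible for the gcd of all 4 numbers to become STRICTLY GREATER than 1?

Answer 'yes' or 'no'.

Answer: yes

Derivation:
Current gcd = 1
gcd of all OTHER numbers (without N[0]=73): gcd([78, 48, 60]) = 6
The new gcd after any change is gcd(6, new_value).
This can be at most 6.
Since 6 > old gcd 1, the gcd CAN increase (e.g., set N[0] = 6).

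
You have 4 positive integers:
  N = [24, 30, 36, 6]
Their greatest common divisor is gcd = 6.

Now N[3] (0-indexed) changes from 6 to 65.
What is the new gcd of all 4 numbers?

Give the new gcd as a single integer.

Numbers: [24, 30, 36, 6], gcd = 6
Change: index 3, 6 -> 65
gcd of the OTHER numbers (without index 3): gcd([24, 30, 36]) = 6
New gcd = gcd(g_others, new_val) = gcd(6, 65) = 1

Answer: 1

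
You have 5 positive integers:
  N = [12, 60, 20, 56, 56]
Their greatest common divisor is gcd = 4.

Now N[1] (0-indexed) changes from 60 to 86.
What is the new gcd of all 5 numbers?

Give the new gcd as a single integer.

Answer: 2

Derivation:
Numbers: [12, 60, 20, 56, 56], gcd = 4
Change: index 1, 60 -> 86
gcd of the OTHER numbers (without index 1): gcd([12, 20, 56, 56]) = 4
New gcd = gcd(g_others, new_val) = gcd(4, 86) = 2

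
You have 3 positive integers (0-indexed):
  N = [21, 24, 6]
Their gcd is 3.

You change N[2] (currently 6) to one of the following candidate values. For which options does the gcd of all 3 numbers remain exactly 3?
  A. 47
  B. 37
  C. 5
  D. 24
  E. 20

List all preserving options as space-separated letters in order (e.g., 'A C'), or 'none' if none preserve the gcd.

Old gcd = 3; gcd of others (without N[2]) = 3
New gcd for candidate v: gcd(3, v). Preserves old gcd iff gcd(3, v) = 3.
  Option A: v=47, gcd(3,47)=1 -> changes
  Option B: v=37, gcd(3,37)=1 -> changes
  Option C: v=5, gcd(3,5)=1 -> changes
  Option D: v=24, gcd(3,24)=3 -> preserves
  Option E: v=20, gcd(3,20)=1 -> changes

Answer: D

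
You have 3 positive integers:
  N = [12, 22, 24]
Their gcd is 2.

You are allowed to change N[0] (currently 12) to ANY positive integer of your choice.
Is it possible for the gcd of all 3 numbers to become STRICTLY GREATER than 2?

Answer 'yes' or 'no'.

Current gcd = 2
gcd of all OTHER numbers (without N[0]=12): gcd([22, 24]) = 2
The new gcd after any change is gcd(2, new_value).
This can be at most 2.
Since 2 = old gcd 2, the gcd can only stay the same or decrease.

Answer: no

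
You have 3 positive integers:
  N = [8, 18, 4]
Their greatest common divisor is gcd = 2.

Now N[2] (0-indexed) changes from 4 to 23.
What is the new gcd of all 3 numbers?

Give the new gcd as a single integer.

Numbers: [8, 18, 4], gcd = 2
Change: index 2, 4 -> 23
gcd of the OTHER numbers (without index 2): gcd([8, 18]) = 2
New gcd = gcd(g_others, new_val) = gcd(2, 23) = 1

Answer: 1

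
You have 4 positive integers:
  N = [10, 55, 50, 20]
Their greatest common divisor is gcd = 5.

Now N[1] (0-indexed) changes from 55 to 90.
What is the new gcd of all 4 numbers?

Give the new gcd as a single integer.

Numbers: [10, 55, 50, 20], gcd = 5
Change: index 1, 55 -> 90
gcd of the OTHER numbers (without index 1): gcd([10, 50, 20]) = 10
New gcd = gcd(g_others, new_val) = gcd(10, 90) = 10

Answer: 10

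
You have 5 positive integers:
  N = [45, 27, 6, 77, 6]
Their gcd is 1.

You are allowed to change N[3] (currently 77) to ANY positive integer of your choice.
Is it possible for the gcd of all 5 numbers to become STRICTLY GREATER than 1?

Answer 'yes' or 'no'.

Answer: yes

Derivation:
Current gcd = 1
gcd of all OTHER numbers (without N[3]=77): gcd([45, 27, 6, 6]) = 3
The new gcd after any change is gcd(3, new_value).
This can be at most 3.
Since 3 > old gcd 1, the gcd CAN increase (e.g., set N[3] = 3).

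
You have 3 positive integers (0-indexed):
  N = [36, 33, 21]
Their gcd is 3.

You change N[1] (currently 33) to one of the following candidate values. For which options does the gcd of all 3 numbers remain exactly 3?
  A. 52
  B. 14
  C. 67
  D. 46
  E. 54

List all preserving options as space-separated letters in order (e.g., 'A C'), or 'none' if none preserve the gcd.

Answer: E

Derivation:
Old gcd = 3; gcd of others (without N[1]) = 3
New gcd for candidate v: gcd(3, v). Preserves old gcd iff gcd(3, v) = 3.
  Option A: v=52, gcd(3,52)=1 -> changes
  Option B: v=14, gcd(3,14)=1 -> changes
  Option C: v=67, gcd(3,67)=1 -> changes
  Option D: v=46, gcd(3,46)=1 -> changes
  Option E: v=54, gcd(3,54)=3 -> preserves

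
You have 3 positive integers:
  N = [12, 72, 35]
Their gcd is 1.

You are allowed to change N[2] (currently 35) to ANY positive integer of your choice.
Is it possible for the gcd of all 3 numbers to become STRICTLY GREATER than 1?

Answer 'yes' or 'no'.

Answer: yes

Derivation:
Current gcd = 1
gcd of all OTHER numbers (without N[2]=35): gcd([12, 72]) = 12
The new gcd after any change is gcd(12, new_value).
This can be at most 12.
Since 12 > old gcd 1, the gcd CAN increase (e.g., set N[2] = 12).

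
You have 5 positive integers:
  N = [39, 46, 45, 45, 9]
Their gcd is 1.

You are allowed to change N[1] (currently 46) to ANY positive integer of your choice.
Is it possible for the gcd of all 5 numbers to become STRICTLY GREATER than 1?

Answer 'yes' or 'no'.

Current gcd = 1
gcd of all OTHER numbers (without N[1]=46): gcd([39, 45, 45, 9]) = 3
The new gcd after any change is gcd(3, new_value).
This can be at most 3.
Since 3 > old gcd 1, the gcd CAN increase (e.g., set N[1] = 3).

Answer: yes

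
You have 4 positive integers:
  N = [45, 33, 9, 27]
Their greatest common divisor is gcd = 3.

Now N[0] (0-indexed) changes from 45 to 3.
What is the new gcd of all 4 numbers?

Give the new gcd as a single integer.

Answer: 3

Derivation:
Numbers: [45, 33, 9, 27], gcd = 3
Change: index 0, 45 -> 3
gcd of the OTHER numbers (without index 0): gcd([33, 9, 27]) = 3
New gcd = gcd(g_others, new_val) = gcd(3, 3) = 3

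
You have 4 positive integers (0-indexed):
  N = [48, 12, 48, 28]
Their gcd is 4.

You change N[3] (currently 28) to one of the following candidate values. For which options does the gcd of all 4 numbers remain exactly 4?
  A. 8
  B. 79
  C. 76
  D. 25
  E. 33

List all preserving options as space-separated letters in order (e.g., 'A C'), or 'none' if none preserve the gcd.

Answer: A C

Derivation:
Old gcd = 4; gcd of others (without N[3]) = 12
New gcd for candidate v: gcd(12, v). Preserves old gcd iff gcd(12, v) = 4.
  Option A: v=8, gcd(12,8)=4 -> preserves
  Option B: v=79, gcd(12,79)=1 -> changes
  Option C: v=76, gcd(12,76)=4 -> preserves
  Option D: v=25, gcd(12,25)=1 -> changes
  Option E: v=33, gcd(12,33)=3 -> changes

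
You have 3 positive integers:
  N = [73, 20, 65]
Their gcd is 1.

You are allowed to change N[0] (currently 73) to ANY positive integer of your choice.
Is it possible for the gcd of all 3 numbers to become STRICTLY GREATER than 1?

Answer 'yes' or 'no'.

Answer: yes

Derivation:
Current gcd = 1
gcd of all OTHER numbers (without N[0]=73): gcd([20, 65]) = 5
The new gcd after any change is gcd(5, new_value).
This can be at most 5.
Since 5 > old gcd 1, the gcd CAN increase (e.g., set N[0] = 5).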